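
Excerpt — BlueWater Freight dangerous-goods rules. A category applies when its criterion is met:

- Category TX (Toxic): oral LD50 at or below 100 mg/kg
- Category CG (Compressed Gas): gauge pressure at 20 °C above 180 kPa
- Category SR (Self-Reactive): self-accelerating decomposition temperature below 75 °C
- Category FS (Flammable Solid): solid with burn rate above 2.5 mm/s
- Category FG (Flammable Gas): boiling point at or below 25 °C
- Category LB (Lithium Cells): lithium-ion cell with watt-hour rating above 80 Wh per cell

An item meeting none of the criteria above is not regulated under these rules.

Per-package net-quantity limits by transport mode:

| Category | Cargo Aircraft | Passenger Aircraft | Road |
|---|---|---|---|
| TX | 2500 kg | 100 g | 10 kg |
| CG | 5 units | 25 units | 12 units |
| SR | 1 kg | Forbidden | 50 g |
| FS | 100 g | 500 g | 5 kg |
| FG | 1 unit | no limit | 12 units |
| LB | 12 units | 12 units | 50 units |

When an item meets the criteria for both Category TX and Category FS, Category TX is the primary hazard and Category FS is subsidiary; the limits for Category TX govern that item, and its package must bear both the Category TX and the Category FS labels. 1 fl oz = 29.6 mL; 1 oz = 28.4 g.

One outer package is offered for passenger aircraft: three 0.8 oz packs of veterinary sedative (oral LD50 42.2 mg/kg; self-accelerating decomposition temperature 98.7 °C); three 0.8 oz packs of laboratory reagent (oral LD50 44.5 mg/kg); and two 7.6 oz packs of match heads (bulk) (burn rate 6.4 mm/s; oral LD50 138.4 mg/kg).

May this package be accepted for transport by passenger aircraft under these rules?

No

Oral LD50 42.2 mg/kg meets the Category TX criterion (Toxic), so the veterinary sedative is Category TX.
Laboratory reagent: oral LD50 44.5 mg/kg ≤ 100 mg/kg → Category TX (Toxic).
With burn rate 6.4 mm/s (> 2.5 mm/s), the match heads (bulk) fall in Category FS.
Total Category TX: (three 0.8 oz packs = 68.16 g) + (three 0.8 oz packs = 68.16 g) = 136.32 g.
That exceeds the Category TX passenger aircraft limit of 100 g.
Category FS quantity: two 7.6 oz packs = 431.68 g.
431.68 g ≤ 500 g (passenger aircraft limit, Category FS) — within limit.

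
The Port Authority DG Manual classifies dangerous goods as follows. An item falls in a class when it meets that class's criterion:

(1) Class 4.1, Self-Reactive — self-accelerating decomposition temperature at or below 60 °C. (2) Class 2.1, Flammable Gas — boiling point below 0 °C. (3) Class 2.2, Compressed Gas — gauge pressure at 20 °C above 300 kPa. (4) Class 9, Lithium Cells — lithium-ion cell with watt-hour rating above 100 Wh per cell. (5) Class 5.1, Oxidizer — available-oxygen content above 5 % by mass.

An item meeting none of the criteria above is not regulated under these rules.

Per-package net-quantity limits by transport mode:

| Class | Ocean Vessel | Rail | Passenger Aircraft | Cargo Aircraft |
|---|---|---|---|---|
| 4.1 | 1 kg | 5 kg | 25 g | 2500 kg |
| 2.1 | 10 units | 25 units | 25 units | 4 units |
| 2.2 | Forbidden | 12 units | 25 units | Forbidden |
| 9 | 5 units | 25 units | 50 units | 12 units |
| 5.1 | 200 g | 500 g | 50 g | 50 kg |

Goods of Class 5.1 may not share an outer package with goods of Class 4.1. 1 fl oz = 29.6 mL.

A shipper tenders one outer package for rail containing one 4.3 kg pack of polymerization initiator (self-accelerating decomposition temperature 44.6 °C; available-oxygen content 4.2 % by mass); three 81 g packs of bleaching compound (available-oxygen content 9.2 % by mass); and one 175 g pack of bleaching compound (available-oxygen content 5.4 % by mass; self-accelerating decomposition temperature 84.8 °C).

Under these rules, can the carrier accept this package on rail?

Self-accelerating decomposition temperature 44.6 °C meets the Class 4.1 criterion (Self-Reactive), so the polymerization initiator is Class 4.1.
Bleaching compound: available-oxygen content 9.2 % by mass > 5 % by mass → Class 5.1 (Oxidizer).
Bleaching compound: available-oxygen content 5.4 % by mass > 5 % by mass → Class 5.1 (Oxidizer).
Total Class 5.1: (three 81 g packs = 243 g) + 175 g = 418 g.
418 g is within the rail limit of 500 g for Class 5.1.
Class 4.1 quantity: 4.3 kg.
That is within the Class 4.1 rail limit of 5 kg.
Class 5.1 and Class 4.1 may not share an outer package.

No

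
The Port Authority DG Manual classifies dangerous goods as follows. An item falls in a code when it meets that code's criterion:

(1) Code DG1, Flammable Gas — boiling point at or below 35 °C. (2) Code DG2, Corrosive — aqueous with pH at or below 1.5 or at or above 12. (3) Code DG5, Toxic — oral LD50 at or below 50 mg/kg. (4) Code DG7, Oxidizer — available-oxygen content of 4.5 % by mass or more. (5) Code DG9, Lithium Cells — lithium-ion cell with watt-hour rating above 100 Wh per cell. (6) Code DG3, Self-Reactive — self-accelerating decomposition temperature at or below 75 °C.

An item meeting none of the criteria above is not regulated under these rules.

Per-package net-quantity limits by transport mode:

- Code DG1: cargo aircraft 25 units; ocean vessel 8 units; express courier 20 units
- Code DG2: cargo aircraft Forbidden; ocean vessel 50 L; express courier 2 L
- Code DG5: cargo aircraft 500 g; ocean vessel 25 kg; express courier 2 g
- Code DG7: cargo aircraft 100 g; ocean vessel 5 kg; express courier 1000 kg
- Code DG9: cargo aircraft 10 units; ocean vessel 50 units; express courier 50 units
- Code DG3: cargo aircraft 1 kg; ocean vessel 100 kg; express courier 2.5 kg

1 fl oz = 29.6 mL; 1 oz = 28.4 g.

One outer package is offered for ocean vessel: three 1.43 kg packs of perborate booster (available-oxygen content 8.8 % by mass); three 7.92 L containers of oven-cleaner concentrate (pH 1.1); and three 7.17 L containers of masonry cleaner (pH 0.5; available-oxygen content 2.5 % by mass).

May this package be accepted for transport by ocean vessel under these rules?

Yes

With available-oxygen content 8.8 % by mass (≥ 4.5 % by mass), the perborate booster falls in Code DG7.
With pH 1.1 (≤ 1.5), the oven-cleaner concentrate falls in Code DG2.
Masonry cleaner: pH 0.5 ≤ 1.5 → Code DG2 (Corrosive).
Code DG7 quantity: three 1.43 kg packs = 4.29 kg.
That is within the Code DG7 ocean vessel limit of 5 kg.
Code DG2 net quantity: (three 7.92 L containers = 23.76 L) + (three 7.17 L containers = 21.51 L) = 45.27 L.
45.27 L is within the ocean vessel limit of 50 L for Code DG2.
Every hazard code is within its ocean vessel limit and no segregation rule is violated.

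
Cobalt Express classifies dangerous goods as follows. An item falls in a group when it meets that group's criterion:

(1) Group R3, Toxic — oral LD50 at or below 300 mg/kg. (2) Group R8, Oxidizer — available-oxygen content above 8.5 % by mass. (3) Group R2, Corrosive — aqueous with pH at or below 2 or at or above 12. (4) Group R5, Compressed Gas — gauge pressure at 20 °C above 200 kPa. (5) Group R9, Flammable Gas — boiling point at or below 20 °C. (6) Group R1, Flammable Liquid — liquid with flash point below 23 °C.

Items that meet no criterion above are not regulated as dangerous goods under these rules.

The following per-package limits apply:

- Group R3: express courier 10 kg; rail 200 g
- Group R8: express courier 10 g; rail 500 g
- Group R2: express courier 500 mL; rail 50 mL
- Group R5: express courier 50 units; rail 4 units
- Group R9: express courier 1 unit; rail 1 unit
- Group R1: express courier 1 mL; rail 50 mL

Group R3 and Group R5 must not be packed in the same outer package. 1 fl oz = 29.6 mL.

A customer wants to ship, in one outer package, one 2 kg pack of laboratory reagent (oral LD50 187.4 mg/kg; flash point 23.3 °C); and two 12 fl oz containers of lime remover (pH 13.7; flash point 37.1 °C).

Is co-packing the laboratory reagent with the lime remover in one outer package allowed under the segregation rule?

Laboratory reagent: oral LD50 187.4 mg/kg ≤ 300 mg/kg → Group R3 (Toxic).
pH 13.7 meets the Group R2 criterion (Corrosive), so the lime remover is Group R2.
No segregation rule bars Group R3 with Group R2.

Yes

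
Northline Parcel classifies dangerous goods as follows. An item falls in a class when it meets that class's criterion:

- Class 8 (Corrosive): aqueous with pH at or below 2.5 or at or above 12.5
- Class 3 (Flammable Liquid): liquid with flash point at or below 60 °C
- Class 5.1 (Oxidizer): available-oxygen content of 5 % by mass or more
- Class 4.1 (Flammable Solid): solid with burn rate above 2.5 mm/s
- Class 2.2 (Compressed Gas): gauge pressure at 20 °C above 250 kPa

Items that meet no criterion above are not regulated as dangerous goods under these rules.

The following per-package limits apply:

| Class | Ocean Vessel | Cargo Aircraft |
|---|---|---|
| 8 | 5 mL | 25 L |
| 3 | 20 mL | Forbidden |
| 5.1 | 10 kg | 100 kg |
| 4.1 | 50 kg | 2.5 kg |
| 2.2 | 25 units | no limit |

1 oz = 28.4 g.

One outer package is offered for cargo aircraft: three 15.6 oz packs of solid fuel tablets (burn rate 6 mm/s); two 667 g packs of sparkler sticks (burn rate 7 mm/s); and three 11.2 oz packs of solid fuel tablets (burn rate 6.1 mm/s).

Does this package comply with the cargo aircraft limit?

No

The solid fuel tablets have burn rate 6 mm/s, which is > 2.5 mm/s, so they are Class 4.1 (Flammable Solid).
The sparkler sticks have burn rate 7 mm/s, which is > 2.5 mm/s, so they are Class 4.1 (Flammable Solid).
The solid fuel tablets have burn rate 6.1 mm/s, which is > 2.5 mm/s, so they are Class 4.1 (Flammable Solid).
Total Class 4.1: (three 15.6 oz packs = 1329.12 g) + (two 667 g packs = 1.334 kg) + (three 11.2 oz packs = 954.24 g) = 3617.36 g.
That exceeds the Class 4.1 cargo aircraft limit of 2.5 kg.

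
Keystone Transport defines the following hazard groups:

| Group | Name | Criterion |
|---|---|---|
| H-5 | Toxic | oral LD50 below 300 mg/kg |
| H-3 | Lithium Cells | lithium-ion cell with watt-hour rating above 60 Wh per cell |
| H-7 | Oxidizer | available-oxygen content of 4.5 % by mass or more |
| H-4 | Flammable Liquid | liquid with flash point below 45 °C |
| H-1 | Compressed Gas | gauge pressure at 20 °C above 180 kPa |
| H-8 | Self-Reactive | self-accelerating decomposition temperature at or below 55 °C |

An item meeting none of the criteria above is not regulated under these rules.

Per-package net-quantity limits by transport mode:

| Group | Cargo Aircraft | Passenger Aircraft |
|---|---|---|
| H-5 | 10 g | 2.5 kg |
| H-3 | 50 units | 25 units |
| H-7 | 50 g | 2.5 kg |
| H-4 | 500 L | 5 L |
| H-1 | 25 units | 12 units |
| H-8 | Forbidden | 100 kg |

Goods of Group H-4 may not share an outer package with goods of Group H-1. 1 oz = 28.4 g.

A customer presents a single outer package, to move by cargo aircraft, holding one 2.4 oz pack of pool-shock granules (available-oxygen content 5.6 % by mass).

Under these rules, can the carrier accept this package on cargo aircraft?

No

The pool-shock granules have available-oxygen content 5.6 % by mass, which is ≥ 4.5 % by mass, so they are Group H-7 (Oxidizer).
Group H-7 quantity: one 2.4 oz pack = 68.16 g.
68.16 g > 50 g (cargo aircraft limit, Group H-7) — over the limit.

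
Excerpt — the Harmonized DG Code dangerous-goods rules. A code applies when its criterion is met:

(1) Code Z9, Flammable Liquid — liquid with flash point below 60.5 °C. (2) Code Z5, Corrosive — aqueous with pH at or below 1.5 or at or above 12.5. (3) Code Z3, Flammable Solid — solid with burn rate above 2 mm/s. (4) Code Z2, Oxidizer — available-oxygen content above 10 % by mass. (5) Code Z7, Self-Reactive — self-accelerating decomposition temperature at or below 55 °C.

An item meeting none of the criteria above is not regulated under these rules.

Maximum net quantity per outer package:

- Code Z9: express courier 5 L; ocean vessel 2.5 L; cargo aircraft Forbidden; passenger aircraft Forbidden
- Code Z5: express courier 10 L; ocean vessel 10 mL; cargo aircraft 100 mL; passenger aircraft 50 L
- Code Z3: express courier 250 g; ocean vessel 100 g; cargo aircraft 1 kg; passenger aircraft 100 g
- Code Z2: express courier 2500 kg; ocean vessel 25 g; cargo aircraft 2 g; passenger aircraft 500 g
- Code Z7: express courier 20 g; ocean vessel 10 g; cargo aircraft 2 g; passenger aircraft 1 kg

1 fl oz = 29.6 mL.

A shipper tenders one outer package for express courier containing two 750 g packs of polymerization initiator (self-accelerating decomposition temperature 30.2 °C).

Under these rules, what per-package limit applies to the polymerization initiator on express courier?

The polymerization initiator has self-accelerating decomposition temperature 30.2 °C, which is ≤ 55 °C, so it is Code Z7 (Self-Reactive).
The express courier limit for Code Z7 is 20 g.

20 g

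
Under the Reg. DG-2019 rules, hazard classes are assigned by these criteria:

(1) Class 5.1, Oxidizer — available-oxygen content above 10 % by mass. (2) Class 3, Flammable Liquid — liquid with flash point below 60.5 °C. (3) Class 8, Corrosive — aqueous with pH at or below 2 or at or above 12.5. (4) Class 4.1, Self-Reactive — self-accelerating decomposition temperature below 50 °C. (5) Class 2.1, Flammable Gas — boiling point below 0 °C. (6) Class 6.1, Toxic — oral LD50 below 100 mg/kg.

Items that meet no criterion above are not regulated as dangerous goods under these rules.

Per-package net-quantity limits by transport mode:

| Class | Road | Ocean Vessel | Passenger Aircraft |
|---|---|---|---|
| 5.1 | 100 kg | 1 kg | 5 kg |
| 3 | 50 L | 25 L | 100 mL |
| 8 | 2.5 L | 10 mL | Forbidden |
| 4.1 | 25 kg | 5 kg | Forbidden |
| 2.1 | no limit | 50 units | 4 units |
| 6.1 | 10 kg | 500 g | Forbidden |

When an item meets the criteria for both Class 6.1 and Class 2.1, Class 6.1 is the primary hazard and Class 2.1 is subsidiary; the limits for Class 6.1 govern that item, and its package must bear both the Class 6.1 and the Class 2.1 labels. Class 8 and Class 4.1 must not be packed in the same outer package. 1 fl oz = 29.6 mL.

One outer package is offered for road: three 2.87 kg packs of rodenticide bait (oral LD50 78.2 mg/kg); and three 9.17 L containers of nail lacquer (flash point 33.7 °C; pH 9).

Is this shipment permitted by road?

Yes

The rodenticide bait has oral LD50 78.2 mg/kg, which is < 100 mg/kg, so it is Class 6.1 (Toxic).
The nail lacquer has flash point 33.7 °C, which is < 60.5 °C, so it is Class 3 (Flammable Liquid).
Class 3 quantity: three 9.17 L containers = 27.51 L.
27.51 L is within the road limit of 50 L for Class 3.
Class 6.1 quantity: three 2.87 kg packs = 8.61 kg.
8.61 kg ≤ 10 kg (road limit, Class 6.1) — within limit.
The segregation rule (Class 8 with Class 4.1) does not apply to Class 3 with Class 6.1.
Every hazard class is within its road limit and no segregation rule is violated.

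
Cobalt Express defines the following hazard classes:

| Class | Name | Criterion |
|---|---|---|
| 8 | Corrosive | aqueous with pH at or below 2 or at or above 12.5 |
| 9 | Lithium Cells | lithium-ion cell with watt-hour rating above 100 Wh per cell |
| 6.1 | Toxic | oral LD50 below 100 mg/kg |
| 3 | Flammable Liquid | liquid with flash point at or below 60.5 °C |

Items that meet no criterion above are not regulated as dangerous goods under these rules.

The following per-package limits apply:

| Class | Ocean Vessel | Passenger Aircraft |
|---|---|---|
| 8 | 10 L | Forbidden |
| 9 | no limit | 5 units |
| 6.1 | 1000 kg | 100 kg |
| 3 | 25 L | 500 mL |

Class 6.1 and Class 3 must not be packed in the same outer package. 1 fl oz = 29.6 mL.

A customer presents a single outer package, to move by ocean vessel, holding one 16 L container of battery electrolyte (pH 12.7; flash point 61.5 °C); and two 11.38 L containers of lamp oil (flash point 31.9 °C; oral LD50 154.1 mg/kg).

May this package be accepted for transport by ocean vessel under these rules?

Battery electrolyte: pH 12.7 ≥ 12.5 → Class 8 (Corrosive).
The lamp oil has flash point 31.9 °C, which is ≤ 60.5 °C, so it is Class 3 (Flammable Liquid).
Class 3 quantity: two 11.38 L containers = 22.76 L.
22.76 L is within the ocean vessel limit of 25 L for Class 3.
Class 8 quantity: 16 L.
That exceeds the Class 8 ocean vessel limit of 10 L.
The segregation rule (Class 6.1 with Class 3) does not apply to Class 3 with Class 8.

No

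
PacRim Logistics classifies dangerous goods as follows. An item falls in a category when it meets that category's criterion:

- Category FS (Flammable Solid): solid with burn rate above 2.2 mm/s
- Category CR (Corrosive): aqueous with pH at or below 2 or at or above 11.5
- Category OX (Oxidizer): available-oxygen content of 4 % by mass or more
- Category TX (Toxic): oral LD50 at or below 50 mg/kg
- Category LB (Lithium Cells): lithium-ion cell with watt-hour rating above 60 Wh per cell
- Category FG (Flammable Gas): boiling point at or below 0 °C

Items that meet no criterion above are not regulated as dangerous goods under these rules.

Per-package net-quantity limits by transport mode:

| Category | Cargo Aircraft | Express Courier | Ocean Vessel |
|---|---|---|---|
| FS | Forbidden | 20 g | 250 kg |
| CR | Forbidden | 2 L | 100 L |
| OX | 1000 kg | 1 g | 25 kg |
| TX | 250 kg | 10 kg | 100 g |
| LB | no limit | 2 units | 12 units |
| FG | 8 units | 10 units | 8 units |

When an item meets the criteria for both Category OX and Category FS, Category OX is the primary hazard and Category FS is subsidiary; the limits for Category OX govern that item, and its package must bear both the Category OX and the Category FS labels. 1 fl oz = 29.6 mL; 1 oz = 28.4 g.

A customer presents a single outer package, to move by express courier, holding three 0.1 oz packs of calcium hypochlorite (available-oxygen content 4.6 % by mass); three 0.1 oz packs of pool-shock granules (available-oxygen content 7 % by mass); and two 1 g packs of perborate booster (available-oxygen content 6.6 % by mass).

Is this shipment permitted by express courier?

Available-oxygen content 4.6 % by mass meets the Category OX criterion (Oxidizer), so the calcium hypochlorite is Category OX.
The pool-shock granules have available-oxygen content 7 % by mass, which is ≥ 4 % by mass, so they are Category OX (Oxidizer).
The perborate booster has available-oxygen content 6.6 % by mass, which is ≥ 4 % by mass, so it is Category OX (Oxidizer).
Category OX net quantity: (three 0.1 oz packs = 8.52 g) + (three 0.1 oz packs = 8.52 g) + (two 1 g packs = 2 g) = 19.04 g.
That exceeds the Category OX express courier limit of 1 g.

No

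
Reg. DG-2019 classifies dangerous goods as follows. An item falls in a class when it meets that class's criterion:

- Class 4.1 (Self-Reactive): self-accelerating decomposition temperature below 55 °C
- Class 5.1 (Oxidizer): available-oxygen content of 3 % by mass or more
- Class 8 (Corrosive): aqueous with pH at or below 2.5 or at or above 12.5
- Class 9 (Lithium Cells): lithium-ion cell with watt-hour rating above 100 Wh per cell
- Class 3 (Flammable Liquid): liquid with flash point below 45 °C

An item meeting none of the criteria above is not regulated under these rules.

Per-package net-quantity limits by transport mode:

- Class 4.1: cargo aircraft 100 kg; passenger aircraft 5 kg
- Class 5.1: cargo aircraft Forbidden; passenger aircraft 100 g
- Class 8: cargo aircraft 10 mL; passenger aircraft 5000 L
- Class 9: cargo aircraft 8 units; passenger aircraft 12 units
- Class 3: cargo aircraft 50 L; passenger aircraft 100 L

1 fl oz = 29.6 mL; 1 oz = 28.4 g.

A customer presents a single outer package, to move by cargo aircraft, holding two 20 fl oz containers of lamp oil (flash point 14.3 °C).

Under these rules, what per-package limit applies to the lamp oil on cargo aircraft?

50 L

Lamp oil: flash point 14.3 °C < 45 °C → Class 3 (Flammable Liquid).
The cargo aircraft limit for Class 3 is 50 L.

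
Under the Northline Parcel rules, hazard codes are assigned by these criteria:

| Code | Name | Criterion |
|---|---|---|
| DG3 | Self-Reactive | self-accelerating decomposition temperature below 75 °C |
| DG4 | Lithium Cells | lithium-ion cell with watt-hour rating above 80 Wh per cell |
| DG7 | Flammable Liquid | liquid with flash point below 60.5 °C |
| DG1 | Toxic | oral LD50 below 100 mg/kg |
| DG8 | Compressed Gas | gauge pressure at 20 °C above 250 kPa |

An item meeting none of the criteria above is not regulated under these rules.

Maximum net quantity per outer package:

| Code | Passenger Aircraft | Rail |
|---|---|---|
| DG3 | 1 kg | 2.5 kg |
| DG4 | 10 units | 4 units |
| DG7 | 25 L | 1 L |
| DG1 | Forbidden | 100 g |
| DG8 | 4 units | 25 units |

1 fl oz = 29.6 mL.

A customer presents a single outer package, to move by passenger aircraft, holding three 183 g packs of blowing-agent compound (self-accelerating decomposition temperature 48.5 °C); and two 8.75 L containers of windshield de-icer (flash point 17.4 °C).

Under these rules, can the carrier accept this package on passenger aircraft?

Blowing-agent compound: self-accelerating decomposition temperature 48.5 °C < 75 °C → Code DG3 (Self-Reactive).
Windshield de-icer: flash point 17.4 °C < 60.5 °C → Code DG7 (Flammable Liquid).
Code DG7 quantity: two 8.75 L containers = 17.5 L.
17.5 L ≤ 25 L (passenger aircraft limit, Code DG7) — within limit.
Code DG3 quantity: three 183 g packs = 549 g.
549 g ≤ 1 kg (passenger aircraft limit, Code DG3) — within limit.
Every hazard code is within its passenger aircraft limit and no segregation rule is violated.

Yes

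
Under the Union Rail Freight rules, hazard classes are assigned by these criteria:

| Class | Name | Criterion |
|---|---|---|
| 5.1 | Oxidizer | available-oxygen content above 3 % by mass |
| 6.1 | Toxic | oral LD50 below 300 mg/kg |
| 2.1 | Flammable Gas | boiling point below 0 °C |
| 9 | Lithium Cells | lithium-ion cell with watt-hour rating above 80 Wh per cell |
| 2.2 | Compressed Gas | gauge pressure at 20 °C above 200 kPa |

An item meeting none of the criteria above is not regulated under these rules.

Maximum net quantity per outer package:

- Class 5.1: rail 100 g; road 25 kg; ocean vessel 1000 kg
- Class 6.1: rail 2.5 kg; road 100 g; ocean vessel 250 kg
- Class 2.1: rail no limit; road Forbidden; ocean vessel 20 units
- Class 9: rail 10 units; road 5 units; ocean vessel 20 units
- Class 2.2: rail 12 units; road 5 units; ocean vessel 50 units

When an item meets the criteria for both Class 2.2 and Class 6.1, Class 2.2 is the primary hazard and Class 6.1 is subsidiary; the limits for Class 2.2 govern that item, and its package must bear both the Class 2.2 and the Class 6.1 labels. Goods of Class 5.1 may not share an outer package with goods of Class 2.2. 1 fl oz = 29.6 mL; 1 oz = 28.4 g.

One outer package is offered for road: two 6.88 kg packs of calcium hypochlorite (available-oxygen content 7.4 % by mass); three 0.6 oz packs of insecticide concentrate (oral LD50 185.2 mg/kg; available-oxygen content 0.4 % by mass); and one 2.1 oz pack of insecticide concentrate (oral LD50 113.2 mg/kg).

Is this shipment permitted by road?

No

With available-oxygen content 7.4 % by mass (> 3 % by mass), the calcium hypochlorite falls in Class 5.1.
Oral LD50 185.2 mg/kg meets the Class 6.1 criterion (Toxic), so the insecticide concentrate is Class 6.1.
With oral LD50 113.2 mg/kg (< 300 mg/kg), the insecticide concentrate falls in Class 6.1.
Total Class 6.1: (three 0.6 oz packs = 51.12 g) + (one 2.1 oz pack = 59.64 g) = 110.76 g.
110.76 g exceeds the road limit of 100 g for Class 6.1.
Class 5.1 quantity: two 6.88 kg packs = 13.76 kg.
13.76 kg ≤ 25 kg (road limit, Class 5.1) — within limit.
The segregation rule (Class 5.1 with Class 2.2) does not apply to Class 6.1 with Class 5.1.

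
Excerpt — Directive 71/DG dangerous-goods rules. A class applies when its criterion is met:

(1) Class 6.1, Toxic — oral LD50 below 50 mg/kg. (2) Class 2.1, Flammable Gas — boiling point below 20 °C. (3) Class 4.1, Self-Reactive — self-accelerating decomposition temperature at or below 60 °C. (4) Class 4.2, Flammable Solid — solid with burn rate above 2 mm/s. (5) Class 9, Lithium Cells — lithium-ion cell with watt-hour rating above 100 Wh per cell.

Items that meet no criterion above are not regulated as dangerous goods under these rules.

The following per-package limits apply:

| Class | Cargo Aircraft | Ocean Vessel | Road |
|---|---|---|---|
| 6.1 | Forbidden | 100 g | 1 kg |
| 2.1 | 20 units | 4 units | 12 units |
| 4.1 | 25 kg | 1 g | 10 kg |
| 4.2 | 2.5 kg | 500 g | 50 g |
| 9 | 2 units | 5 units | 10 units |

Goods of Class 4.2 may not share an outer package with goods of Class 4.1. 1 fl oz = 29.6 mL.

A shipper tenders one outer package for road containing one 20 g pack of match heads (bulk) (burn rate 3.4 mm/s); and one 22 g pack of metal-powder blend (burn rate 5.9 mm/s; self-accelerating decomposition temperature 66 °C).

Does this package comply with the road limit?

Yes

The match heads (bulk) have burn rate 3.4 mm/s, which is > 2 mm/s, so they are Class 4.2 (Flammable Solid).
The metal-powder blend has burn rate 5.9 mm/s, which is > 2 mm/s, so it is Class 4.2 (Flammable Solid).
Class 4.2 net quantity: 20 g + 22 g = 42 g.
42 g is within the road limit of 50 g for Class 4.2.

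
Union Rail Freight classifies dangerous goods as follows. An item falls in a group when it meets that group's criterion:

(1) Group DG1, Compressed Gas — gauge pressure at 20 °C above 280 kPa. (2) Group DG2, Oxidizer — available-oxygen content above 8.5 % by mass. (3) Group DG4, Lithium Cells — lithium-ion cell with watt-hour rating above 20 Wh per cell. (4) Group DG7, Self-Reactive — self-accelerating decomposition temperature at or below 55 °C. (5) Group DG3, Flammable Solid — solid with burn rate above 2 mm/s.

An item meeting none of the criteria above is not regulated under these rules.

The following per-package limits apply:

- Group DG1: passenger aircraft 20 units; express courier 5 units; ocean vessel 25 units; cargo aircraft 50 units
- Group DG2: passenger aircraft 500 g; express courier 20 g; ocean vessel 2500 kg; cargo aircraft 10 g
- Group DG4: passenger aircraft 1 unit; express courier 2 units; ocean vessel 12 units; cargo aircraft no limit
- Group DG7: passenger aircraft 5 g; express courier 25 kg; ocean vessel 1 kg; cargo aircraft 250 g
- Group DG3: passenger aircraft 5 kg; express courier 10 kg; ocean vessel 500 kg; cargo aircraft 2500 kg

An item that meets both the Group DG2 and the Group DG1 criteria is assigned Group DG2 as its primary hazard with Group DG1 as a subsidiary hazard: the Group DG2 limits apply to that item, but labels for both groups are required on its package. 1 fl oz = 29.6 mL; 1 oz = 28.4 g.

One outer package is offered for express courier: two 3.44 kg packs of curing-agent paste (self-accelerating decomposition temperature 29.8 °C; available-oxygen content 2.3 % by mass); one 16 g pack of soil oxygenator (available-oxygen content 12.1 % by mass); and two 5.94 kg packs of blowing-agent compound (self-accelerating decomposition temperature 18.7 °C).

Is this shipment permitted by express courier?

Self-accelerating decomposition temperature 29.8 °C meets the Group DG7 criterion (Self-Reactive), so the curing-agent paste is Group DG7.
Available-oxygen content 12.1 % by mass meets the Group DG2 criterion (Oxidizer), so the soil oxygenator is Group DG2.
Blowing-agent compound: self-accelerating decomposition temperature 18.7 °C ≤ 55 °C → Group DG7 (Self-Reactive).
Group DG2 quantity: 16 g.
That is within the Group DG2 express courier limit of 20 g.
Group DG7 net quantity: (two 3.44 kg packs = 6.88 kg) + (two 5.94 kg packs = 11.88 kg) = 18.76 kg.
That is within the Group DG7 express courier limit of 25 kg.
Every hazard group is within its express courier limit and no segregation rule is violated.

Yes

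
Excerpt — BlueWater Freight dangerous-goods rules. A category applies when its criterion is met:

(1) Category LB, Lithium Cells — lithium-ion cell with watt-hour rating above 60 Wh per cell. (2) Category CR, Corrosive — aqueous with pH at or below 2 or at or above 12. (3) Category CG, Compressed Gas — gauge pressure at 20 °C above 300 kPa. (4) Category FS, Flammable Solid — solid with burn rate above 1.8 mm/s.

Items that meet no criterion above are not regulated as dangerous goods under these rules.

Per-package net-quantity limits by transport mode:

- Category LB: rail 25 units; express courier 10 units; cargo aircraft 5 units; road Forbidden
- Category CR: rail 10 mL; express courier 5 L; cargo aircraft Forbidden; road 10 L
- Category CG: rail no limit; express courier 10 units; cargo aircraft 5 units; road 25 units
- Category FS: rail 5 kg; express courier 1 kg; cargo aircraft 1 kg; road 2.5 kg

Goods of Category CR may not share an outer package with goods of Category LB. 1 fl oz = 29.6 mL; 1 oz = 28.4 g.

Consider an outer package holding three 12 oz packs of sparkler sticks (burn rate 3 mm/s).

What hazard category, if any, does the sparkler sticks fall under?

Category FS

The sparkler sticks have burn rate 3 mm/s, which is > 1.8 mm/s, so they are Category FS (Flammable Solid).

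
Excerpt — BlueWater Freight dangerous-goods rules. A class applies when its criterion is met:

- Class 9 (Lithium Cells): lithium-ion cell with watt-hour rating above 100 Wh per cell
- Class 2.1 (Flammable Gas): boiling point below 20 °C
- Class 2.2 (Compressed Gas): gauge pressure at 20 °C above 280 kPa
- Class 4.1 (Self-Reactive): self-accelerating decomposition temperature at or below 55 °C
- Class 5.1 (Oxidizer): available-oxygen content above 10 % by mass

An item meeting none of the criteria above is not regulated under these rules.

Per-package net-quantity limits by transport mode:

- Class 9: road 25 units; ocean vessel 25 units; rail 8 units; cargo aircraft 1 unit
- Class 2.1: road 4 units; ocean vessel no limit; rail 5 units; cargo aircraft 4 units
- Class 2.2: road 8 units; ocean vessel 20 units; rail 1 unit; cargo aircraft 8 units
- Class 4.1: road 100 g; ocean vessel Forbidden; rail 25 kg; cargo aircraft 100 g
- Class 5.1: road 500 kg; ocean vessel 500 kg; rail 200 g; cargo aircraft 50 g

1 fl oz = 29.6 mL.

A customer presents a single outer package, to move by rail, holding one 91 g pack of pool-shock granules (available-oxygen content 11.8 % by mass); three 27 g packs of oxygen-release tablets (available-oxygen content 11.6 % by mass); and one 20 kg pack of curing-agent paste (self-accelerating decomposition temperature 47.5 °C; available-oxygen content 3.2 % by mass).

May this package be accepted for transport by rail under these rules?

Yes

Pool-shock granules: available-oxygen content 11.8 % by mass > 10 % by mass → Class 5.1 (Oxidizer).
With available-oxygen content 11.6 % by mass (> 10 % by mass), the oxygen-release tablets fall in Class 5.1.
The curing-agent paste has self-accelerating decomposition temperature 47.5 °C, which is ≤ 55 °C, so it is Class 4.1 (Self-Reactive).
Total Class 5.1: 91 g + (three 27 g packs = 81 g) = 172 g.
That is within the Class 5.1 rail limit of 200 g.
Class 4.1 quantity: 20 kg.
20 kg is within the rail limit of 25 kg for Class 4.1.
Every hazard class is within its rail limit and no segregation rule is violated.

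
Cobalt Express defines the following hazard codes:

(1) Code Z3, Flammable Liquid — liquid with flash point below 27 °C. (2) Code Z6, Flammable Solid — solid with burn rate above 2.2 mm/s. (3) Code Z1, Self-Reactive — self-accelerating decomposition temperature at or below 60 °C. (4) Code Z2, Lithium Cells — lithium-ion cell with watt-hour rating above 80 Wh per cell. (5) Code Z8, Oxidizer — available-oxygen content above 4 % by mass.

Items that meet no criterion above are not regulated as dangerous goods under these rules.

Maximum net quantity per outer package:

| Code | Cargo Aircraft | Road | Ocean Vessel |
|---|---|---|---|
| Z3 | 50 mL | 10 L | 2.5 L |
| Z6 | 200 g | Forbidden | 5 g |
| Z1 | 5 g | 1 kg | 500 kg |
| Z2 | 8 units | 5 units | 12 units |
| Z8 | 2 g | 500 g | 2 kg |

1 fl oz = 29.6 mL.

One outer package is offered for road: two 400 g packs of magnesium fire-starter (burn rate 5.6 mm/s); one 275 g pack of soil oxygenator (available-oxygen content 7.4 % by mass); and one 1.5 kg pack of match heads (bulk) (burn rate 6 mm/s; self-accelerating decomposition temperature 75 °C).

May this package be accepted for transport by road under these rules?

Magnesium fire-starter: burn rate 5.6 mm/s > 2.2 mm/s → Code Z6 (Flammable Solid).
The soil oxygenator has available-oxygen content 7.4 % by mass, which is > 4 % by mass, so it is Code Z8 (Oxidizer).
Match heads (bulk): burn rate 6 mm/s > 2.2 mm/s → Code Z6 (Flammable Solid).
Code Z8 quantity: 275 g.
275 g is within the road limit of 500 g for Code Z8.
Code Z6 net quantity: (two 400 g packs = 800 g) + 1.5 kg = 2.3 kg.
Code Z6 is Forbidden by road.

No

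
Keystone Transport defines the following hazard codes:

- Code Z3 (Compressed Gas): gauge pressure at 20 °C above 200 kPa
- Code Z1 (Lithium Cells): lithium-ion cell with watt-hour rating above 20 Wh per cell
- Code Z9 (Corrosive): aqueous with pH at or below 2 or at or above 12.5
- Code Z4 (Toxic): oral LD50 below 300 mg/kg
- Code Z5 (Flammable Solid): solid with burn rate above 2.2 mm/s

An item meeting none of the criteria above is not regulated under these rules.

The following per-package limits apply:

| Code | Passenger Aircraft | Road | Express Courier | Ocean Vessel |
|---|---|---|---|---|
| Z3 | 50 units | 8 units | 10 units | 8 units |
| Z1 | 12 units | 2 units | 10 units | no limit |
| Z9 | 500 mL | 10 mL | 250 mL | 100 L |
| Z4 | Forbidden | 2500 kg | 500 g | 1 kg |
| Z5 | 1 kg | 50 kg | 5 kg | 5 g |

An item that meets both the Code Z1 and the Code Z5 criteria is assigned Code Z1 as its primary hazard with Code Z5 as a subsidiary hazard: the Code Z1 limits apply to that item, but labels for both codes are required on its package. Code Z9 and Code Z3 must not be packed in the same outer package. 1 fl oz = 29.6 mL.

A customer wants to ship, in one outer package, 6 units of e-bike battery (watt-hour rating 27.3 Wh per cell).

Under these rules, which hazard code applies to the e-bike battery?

E-bike battery: watt-hour rating 27.3 Wh per cell > 20 Wh per cell → Code Z1 (Lithium Cells).

Code Z1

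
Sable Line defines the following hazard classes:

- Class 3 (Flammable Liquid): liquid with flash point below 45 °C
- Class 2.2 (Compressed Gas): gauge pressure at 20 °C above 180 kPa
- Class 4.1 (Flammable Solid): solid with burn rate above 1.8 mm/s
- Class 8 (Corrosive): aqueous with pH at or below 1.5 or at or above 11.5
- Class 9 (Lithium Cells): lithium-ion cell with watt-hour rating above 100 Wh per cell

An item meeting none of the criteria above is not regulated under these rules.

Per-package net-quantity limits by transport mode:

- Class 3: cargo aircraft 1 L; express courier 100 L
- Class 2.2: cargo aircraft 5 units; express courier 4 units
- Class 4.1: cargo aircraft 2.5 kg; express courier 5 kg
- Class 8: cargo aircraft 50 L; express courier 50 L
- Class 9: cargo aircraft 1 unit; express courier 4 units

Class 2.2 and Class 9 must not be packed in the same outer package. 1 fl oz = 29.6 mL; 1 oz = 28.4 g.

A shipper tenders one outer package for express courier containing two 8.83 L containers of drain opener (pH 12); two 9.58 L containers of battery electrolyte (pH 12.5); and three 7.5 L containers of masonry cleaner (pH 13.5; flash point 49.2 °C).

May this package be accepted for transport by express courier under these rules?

Drain opener: pH 12 ≥ 11.5 → Class 8 (Corrosive).
With pH 12.5 (≥ 11.5), the battery electrolyte falls in Class 8.
pH 13.5 meets the Class 8 criterion (Corrosive), so the masonry cleaner is Class 8.
Class 8 net quantity: (two 8.83 L containers = 17.66 L) + (two 9.58 L containers = 19.16 L) + (three 7.5 L containers = 22.5 L) = 59.32 L.
59.32 L > 50 L (express courier limit, Class 8) — over the limit.

No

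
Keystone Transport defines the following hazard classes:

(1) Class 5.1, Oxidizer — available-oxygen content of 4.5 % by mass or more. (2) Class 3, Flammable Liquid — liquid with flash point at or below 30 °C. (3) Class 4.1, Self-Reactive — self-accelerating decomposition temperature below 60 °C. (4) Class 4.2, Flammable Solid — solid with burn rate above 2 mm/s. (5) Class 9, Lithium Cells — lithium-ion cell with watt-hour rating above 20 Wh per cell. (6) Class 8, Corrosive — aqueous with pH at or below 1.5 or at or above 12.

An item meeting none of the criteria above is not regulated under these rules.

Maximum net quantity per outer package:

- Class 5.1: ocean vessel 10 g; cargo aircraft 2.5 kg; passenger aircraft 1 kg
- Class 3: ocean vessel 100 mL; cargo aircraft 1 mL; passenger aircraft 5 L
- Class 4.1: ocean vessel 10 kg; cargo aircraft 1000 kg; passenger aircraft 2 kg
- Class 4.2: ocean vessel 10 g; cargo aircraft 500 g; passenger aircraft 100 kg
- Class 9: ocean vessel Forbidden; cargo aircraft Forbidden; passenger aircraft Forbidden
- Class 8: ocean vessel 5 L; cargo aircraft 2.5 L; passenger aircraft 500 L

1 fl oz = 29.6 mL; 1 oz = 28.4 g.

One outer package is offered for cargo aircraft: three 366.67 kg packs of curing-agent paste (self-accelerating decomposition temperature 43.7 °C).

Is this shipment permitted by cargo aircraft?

No

With self-accelerating decomposition temperature 43.7 °C (< 60 °C), the curing-agent paste falls in Class 4.1.
Class 4.1 quantity: three 366.67 kg packs = 1100.01 kg.
1100.01 kg exceeds the cargo aircraft limit of 1000 kg for Class 4.1.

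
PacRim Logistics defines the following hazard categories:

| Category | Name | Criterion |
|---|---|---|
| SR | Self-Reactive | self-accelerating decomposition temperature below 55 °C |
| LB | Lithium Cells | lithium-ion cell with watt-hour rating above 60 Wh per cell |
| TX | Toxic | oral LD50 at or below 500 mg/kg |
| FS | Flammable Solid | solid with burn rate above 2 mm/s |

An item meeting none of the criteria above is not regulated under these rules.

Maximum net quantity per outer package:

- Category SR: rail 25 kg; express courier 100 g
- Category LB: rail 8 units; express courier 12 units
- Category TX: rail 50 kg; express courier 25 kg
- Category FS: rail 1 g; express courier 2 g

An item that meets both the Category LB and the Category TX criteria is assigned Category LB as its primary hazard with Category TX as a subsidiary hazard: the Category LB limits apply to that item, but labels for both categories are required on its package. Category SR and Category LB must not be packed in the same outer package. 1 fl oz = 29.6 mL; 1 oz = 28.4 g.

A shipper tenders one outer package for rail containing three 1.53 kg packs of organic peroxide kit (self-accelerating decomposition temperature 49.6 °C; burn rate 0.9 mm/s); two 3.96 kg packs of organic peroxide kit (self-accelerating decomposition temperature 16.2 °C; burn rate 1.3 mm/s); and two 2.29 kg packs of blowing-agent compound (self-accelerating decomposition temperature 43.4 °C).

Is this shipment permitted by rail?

Yes

Self-accelerating decomposition temperature 49.6 °C meets the Category SR criterion (Self-Reactive), so the organic peroxide kit is Category SR.
Organic peroxide kit: self-accelerating decomposition temperature 16.2 °C < 55 °C → Category SR (Self-Reactive).
Blowing-agent compound: self-accelerating decomposition temperature 43.4 °C < 55 °C → Category SR (Self-Reactive).
Category SR net quantity: (three 1.53 kg packs = 4.59 kg) + (two 3.96 kg packs = 7.92 kg) + (two 2.29 kg packs = 4.58 kg) = 17.09 kg.
17.09 kg is within the rail limit of 25 kg for Category SR.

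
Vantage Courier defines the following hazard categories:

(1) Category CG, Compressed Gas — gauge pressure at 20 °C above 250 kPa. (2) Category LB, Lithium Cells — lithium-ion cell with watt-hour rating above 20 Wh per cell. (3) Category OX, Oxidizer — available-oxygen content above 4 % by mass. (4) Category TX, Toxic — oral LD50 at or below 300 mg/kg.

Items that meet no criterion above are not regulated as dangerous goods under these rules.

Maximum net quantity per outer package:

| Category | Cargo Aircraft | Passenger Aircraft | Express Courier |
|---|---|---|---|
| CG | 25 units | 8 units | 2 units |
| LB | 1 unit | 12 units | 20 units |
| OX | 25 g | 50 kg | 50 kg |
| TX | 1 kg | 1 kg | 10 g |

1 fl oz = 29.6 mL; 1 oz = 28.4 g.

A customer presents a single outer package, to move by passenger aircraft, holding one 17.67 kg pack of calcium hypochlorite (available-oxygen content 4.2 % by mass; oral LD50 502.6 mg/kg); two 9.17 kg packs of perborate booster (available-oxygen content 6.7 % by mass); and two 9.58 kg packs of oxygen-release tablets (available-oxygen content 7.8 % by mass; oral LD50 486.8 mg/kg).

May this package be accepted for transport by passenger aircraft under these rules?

No

Available-oxygen content 4.2 % by mass meets the Category OX criterion (Oxidizer), so the calcium hypochlorite is Category OX.
The perborate booster has available-oxygen content 6.7 % by mass, which is > 4 % by mass, so it is Category OX (Oxidizer).
Oxygen-release tablets: available-oxygen content 7.8 % by mass > 4 % by mass → Category OX (Oxidizer).
Total Category OX: 17.67 kg + (two 9.17 kg packs = 18.34 kg) + (two 9.58 kg packs = 19.16 kg) = 55.17 kg.
55.17 kg > 50 kg (passenger aircraft limit, Category OX) — over the limit.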